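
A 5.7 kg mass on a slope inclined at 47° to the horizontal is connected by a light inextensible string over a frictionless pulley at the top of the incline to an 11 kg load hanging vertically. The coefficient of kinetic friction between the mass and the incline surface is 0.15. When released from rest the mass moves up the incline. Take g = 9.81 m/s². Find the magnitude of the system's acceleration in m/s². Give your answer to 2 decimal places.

For the mass on the incline: the weight component along the slope is m₁g sin 47° = 5.7 × 9.81 × 0.7314 = 40.898 N and the normal force is N = m₁g cos 47° = 38.135 N.
Kinetic friction opposes the mass's motion up the incline: f = μN = 0.15 × 38.135 = 5.720 N acting down the slope.
Newton's second law for the mass (up-slope positive): T − 40.898 − 5.720 = 5.7 a. For the hanging load (downward positive): 11 × 9.81 − T = 11 a.
Adding the two equations eliminates T: 61.292 = 16.7 a, so a = 3.6702 m/s².

3.67 m/s²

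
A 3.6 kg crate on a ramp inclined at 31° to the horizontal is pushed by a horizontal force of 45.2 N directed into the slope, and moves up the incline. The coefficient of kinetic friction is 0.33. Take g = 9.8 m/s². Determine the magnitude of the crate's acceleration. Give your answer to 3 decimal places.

The horizontal push has components F cos 31° = 45.2 × 0.8572 = 38.745 N up the incline and F sin 31° = 45.2 × 0.5150 = 23.278 N pressing into the surface.
The normal force is therefore N = mg cos 31° + F sin 31° = 30.242 + 23.278 = 53.520 N, and kinetic friction down the slope is μN = 0.33 × 53.520 = 17.662 N.
Along the incline: F cos 31° − mg sin 31° − μN = ma, so 38.745 − 18.169 − 17.662 = 3.6 a, giving a = 0.8094 m/s².

0.809 m/s²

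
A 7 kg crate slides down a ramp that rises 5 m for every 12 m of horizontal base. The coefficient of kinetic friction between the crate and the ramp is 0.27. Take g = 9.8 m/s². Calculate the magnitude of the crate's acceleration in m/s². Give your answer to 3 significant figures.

Resolving the weight along the incline: the component pulling the crate down the slope is mg sin 22.62° = 7 × 9.8 × 0.3846 = 26.384 N, and the normal force is N = mg cos 22.62° = 7 × 9.8 × 0.9231 = 63.325 N.
Kinetic friction acts up the slope with magnitude f = μN = 0.27 × 63.325 = 17.098 N.
Net force along the incline is 26.384 − 17.098 = 9.286 N, so a = 9.286 / 7 = 1.3266 m/s².

1.33 m/s²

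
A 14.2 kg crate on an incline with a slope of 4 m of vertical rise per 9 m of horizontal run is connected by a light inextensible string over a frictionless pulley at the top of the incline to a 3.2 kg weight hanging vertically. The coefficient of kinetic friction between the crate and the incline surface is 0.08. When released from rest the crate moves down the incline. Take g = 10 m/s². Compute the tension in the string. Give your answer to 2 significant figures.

For the crate on the incline: the weight component along the slope is m₁g sin 23.96° = 14.2 × 10 × 0.4061 = 57.666 N and the normal force is N = m₁g cos 23.96° = 129.761 N.
Kinetic friction opposes the crate's motion down the incline: f = μN = 0.08 × 129.761 = 10.381 N acting up the slope.
Newton's second law for the crate (down-slope positive): 57.666 − 10.381 − T = 14.2 a. For the hanging weight (upward positive): T − 3.2 × 10 = 3.2 a.
Adding the two equations eliminates T: 15.285 = 17.4 a, so a = 0.8784 m/s².
Then from the hanging weight's equation, T = 3.2 × (10 + 0.8784) = 34.811 N.

35 N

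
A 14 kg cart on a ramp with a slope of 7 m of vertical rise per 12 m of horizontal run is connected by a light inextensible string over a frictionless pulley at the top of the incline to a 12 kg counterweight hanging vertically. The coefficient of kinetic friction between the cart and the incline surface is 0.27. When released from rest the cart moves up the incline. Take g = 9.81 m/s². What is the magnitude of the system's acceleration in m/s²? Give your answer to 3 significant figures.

0.634 m/s²

For the cart on the incline: the weight component along the slope is m₁g sin 30.26° = 14 × 9.81 × 0.5039 = 69.206 N and the normal force is N = m₁g cos 30.26° = 118.631 N.
Kinetic friction opposes the cart's motion up the incline: f = μN = 0.27 × 118.631 = 32.030 N acting down the slope.
Newton's second law for the cart (up-slope positive): T − 69.206 − 32.030 = 14 a. For the hanging counterweight (downward positive): 12 × 9.81 − T = 12 a.
Adding the two equations eliminates T: 16.484 = 26 a, so a = 0.6340 m/s².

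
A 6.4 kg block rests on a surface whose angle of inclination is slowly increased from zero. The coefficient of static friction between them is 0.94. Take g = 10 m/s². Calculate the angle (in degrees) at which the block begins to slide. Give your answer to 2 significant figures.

At the threshold of sliding, static friction is at its maximum μ_s N and exactly balances the weight component along the incline: mg sin θ = μ_s mg cos θ.
Hence tan θ = μ_s = 0.94, so θ = arctan(0.94) = 43.2285°.

43°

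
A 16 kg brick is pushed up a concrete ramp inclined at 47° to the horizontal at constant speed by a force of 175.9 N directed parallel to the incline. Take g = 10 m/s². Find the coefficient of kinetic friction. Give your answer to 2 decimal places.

0.54

At constant speed ΣF = 0 along the incline. The applied 175.9 N acts up the slope; the weight component mg sin 47° = 117.017 N and kinetic friction μN both act down the slope.
So 175.9 = 117.017 + μ × 109.120, giving μ = (175.9 − 117.017) / 109.120 = 0.5396.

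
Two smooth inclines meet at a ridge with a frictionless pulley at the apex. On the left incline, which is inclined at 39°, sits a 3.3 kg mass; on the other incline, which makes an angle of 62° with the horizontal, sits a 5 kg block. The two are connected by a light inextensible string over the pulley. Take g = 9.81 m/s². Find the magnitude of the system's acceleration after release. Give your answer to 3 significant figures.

Resolve each weight along its own incline: the 3.3 kg mass has component 3.3 × 9.81 × sin 39° = 20.373 N down its slope, and the 5 kg mass has 5 × 9.81 × sin 62° = 43.309 N down its slope.
The 5 kg side's 43.309 N exceeds the other side's 20.373 N, so that mass slides down and the 3.3 kg mass slides up. Taking that direction as positive, Newton's second law for the whole system gives 43.309 − 20.373 = (3.3 + 5) a, so a = 22.936 / 8.3 = 2.7634 m/s².

2.76 m/s²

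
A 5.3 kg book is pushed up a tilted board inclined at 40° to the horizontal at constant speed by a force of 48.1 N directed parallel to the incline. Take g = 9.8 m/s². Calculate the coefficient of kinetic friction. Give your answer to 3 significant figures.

At constant speed ΣF = 0 along the incline. The applied 48.1 N acts up the slope; the weight component mg sin 40° = 33.386 N and kinetic friction μN both act down the slope.
So 48.1 = 33.386 + μ × 39.788, giving μ = (48.1 − 33.386) / 39.788 = 0.3698.

0.370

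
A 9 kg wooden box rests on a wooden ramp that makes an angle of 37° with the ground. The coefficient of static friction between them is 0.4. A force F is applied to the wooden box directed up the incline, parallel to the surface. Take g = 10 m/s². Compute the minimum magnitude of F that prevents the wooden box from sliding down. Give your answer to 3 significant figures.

25.4 N

The normal force is N = mg cos 37° = 71.877 N. With F at its minimum the wooden box is on the verge of sliding down, so static friction is at its maximum μ_s N = 0.4 × 71.877 = 28.751 N and acts up the slope.
Equilibrium along the incline: F + μ_s N = mg sin 37°, so F = 54.163 − 28.751 = 25.412 N.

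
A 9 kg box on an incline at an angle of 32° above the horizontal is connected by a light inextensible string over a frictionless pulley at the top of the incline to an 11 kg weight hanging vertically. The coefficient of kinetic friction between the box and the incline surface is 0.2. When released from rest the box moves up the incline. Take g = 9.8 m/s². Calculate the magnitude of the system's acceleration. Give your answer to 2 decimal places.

2.31 m/s²

For the box on the incline: the weight component along the slope is m₁g sin 32° = 9 × 9.8 × 0.5299 = 46.737 N and the normal force is N = m₁g cos 32° = 74.798 N.
Kinetic friction opposes the box's motion up the incline: f = μN = 0.2 × 74.798 = 14.960 N acting down the slope.
Newton's second law for the box (up-slope positive): T − 46.737 − 14.960 = 9 a. For the hanging weight (downward positive): 11 × 9.8 − T = 11 a.
Adding the two equations eliminates T: 46.103 = 20 a, so a = 2.3052 m/s².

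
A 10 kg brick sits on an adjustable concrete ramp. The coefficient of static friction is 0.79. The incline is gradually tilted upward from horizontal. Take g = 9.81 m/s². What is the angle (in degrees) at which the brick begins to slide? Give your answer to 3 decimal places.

At the threshold of sliding, static friction is at its maximum μ_s N and exactly balances the weight component along the incline: mg sin θ = μ_s mg cos θ.
Hence tan θ = μ_s = 0.79, so θ = arctan(0.79) = 38.3087°.

38.309°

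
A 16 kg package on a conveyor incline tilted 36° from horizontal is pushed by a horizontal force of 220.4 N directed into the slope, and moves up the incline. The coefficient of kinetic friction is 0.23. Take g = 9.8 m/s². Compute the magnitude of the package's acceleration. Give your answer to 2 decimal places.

The horizontal push has components F cos 36° = 220.4 × 0.8090 = 178.304 N up the incline and F sin 36° = 220.4 × 0.5878 = 129.551 N pressing into the surface.
The normal force is therefore N = mg cos 36° + F sin 36° = 126.851 + 129.551 = 256.402 N, and kinetic friction down the slope is μN = 0.23 × 256.402 = 58.972 N.
Along the incline: F cos 36° − mg sin 36° − μN = ma, so 178.304 − 92.167 − 58.972 = 16 a, giving a = 1.6978 m/s².

1.70 m/s²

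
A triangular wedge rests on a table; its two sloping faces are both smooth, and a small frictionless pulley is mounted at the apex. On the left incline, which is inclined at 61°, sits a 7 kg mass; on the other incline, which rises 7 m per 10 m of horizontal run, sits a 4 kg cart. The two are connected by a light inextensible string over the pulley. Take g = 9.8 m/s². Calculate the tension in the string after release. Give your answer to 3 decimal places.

36.123 N

Resolve each weight along its own incline: the 7 kg mass has component 7 × 9.8 × sin 61° = 59.999 N down its slope, and the 4 kg mass has 4 × 9.8 × sin 34.99° = 22.480 N down its slope.
The 7 kg side's 59.999 N exceeds the other side's 22.480 N, so that mass slides down and the 4 kg mass slides up. Taking that direction as positive, Newton's second law for the whole system gives 59.999 − 22.480 = (7 + 4) a, so a = 37.519 / 11 = 3.4108 m/s².
For the 4 kg mass (up-slope positive): T − 22.480 = 4 × 3.4108, so T = 36.123 N.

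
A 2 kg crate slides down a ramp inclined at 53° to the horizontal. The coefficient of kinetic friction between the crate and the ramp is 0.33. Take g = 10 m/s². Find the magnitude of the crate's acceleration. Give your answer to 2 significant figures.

6.0 m/s²

Resolving the weight along the incline: the component pulling the crate down the slope is mg sin 53° = 2 × 10 × 0.7986 = 15.972 N, and the normal force is N = mg cos 53° = 2 × 10 × 0.6018 = 12.036 N.
Kinetic friction acts up the slope with magnitude f = μN = 0.33 × 12.036 = 3.972 N.
Net force along the incline is 15.972 − 3.972 = 12.000 N, so a = 12.000 / 2 = 6.0000 m/s².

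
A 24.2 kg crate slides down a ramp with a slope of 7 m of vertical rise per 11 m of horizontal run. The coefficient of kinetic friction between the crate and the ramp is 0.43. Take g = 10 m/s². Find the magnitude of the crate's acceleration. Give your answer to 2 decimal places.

Resolving the weight along the incline: the component pulling the crate down the slope is mg sin 32.47° = 24.2 × 10 × 0.5369 = 129.930 N, and the normal force is N = mg cos 32.47° = 24.2 × 10 × 0.8437 = 204.175 N.
Kinetic friction acts up the slope with magnitude f = μN = 0.43 × 204.175 = 87.795 N.
Net force along the incline is 129.930 − 87.795 = 42.135 N, so a = 42.135 / 24.2 = 1.7411 m/s².

1.74 m/s²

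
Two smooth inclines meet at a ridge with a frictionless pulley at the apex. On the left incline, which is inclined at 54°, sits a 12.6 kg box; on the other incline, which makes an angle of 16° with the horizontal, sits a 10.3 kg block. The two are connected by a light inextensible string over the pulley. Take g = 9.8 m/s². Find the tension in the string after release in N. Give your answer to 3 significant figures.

60.2 N

Resolve each weight along its own incline: the 12.6 kg mass has component 12.6 × 9.8 × sin 54° = 99.897 N down its slope, and the 10.3 kg mass has 10.3 × 9.8 × sin 16° = 27.823 N down its slope.
The 12.6 kg side's 99.897 N exceeds the other side's 27.823 N, so that mass slides down and the 10.3 kg mass slides up. Taking that direction as positive, Newton's second law for the whole system gives 99.897 − 27.823 = (12.6 + 10.3) a, so a = 72.074 / 22.9 = 3.1473 m/s².
For the 10.3 kg mass (up-slope positive): T − 27.823 = 10.3 × 3.1473, so T = 60.240 N.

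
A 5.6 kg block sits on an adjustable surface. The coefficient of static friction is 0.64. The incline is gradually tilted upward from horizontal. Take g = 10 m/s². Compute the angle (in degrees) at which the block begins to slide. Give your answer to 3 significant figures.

At the threshold of sliding, static friction is at its maximum μ_s N and exactly balances the weight component along the incline: mg sin θ = μ_s mg cos θ.
Hence tan θ = μ_s = 0.64, so θ = arctan(0.64) = 32.6192°.

32.6°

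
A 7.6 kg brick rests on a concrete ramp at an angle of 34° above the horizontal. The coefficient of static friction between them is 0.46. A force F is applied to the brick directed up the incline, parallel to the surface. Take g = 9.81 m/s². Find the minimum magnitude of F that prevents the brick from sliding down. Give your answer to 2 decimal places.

The normal force is N = mg cos 34° = 61.810 N. With F at its minimum the brick is on the verge of sliding down, so static friction is at its maximum μ_s N = 0.46 × 61.810 = 28.433 N and acts up the slope.
Equilibrium along the incline: F + μ_s N = mg sin 34°, so F = 41.691 − 28.433 = 13.258 N.

13.26 N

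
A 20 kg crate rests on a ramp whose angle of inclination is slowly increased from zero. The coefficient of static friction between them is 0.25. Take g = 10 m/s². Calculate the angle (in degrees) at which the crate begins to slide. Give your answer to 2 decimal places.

14.04°

At the threshold of sliding, static friction is at its maximum μ_s N and exactly balances the weight component along the incline: mg sin θ = μ_s mg cos θ.
Hence tan θ = μ_s = 0.25, so θ = arctan(0.25) = 14.0362°.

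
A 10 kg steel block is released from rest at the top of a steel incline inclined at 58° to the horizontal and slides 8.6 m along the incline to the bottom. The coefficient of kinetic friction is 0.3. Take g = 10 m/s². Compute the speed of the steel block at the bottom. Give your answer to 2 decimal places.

10.89 m/s

The weight component along the incline is mg sin 58° = 84.805 N and the normal force is N = mg cos 58° = 52.992 N.
Friction up the slope is f = μN = 0.3 × 52.992 = 15.898 N, so the net downslope force is 84.805 − 15.898 = 68.907 N and a = 68.907 / 10 = 6.8907 m/s².
Starting from rest over a distance of 8.6 m, v² = 2aL = 2 × 6.8907 × 8.6 = 118.5200, so v = 10.8867 m/s.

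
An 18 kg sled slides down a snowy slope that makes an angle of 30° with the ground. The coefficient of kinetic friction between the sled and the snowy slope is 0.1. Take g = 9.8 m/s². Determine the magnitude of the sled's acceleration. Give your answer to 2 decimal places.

Resolving the weight along the incline: the component pulling the sled down the slope is mg sin 30° = 18 × 9.8 × 0.5000 = 88.200 N, and the normal force is N = mg cos 30° = 18 × 9.8 × 0.8660 = 152.762 N.
Kinetic friction acts up the slope with magnitude f = μN = 0.1 × 152.762 = 15.276 N.
Net force along the incline is 88.200 − 15.276 = 72.924 N, so a = 72.924 / 18 = 4.0513 m/s².

4.05 m/s²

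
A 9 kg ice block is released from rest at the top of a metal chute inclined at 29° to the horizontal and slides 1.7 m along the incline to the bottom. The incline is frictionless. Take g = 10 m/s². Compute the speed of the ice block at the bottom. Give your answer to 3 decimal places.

4.060 m/s

The weight component along the incline is mg sin 29° = 43.633 N and the normal force is N = mg cos 29° = 78.716 N.
With no friction, a = g sin 29° = 4.8481 m/s².
Starting from rest over a distance of 1.7 m, v² = 2aL = 2 × 4.8481 × 1.7 = 16.4835, so v = 4.0600 m/s.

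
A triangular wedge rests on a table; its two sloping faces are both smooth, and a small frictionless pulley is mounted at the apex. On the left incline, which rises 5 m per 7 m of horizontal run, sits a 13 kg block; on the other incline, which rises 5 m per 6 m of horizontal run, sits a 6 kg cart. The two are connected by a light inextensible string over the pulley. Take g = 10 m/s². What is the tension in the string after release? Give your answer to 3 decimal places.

Resolve each weight along its own incline: the 13 kg mass has component 13 × 10 × sin 35.54° = 75.561 N down its slope, and the 6 kg mass has 6 × 10 × sin 39.81° = 38.411 N down its slope.
The 13 kg side's 75.561 N exceeds the other side's 38.411 N, so that mass slides down and the 6 kg mass slides up. Taking that direction as positive, Newton's second law for the whole system gives 75.561 − 38.411 = (13 + 6) a, so a = 37.150 / 19 = 1.9553 m/s².
For the 6 kg mass (up-slope positive): T − 38.411 = 6 × 1.9553, so T = 50.143 N.

50.143 N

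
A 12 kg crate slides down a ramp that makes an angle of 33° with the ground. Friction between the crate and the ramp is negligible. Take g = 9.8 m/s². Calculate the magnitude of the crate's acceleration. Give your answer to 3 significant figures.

5.34 m/s²

Resolving the weight along the incline: the component pulling the crate down the slope is mg sin 33° = 12 × 9.8 × 0.5446 = 64.045 N, and the normal force is N = mg cos 33° = 12 × 9.8 × 0.8387 = 98.631 N.
With no friction the net force along the incline is 64.045 N, so a = g sin 33° = 64.045 / 12 = 5.3371 m/s².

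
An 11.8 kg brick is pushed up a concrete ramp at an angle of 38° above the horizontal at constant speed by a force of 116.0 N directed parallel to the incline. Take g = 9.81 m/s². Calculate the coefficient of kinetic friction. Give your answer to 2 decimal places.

At constant speed ΣF = 0 along the incline. The applied 116.0 N acts up the slope; the weight component mg sin 38° = 71.268 N and kinetic friction μN both act down the slope.
So 116.0 = 71.268 + μ × 91.219, giving μ = (116.0 − 71.268) / 91.219 = 0.4904.

0.49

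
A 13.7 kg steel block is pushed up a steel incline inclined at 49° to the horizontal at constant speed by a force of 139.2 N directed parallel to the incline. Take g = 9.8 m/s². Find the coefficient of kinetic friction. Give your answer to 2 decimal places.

At constant speed ΣF = 0 along the incline. The applied 139.2 N acts up the slope; the weight component mg sin 49° = 101.327 N and kinetic friction μN both act down the slope.
So 139.2 = 101.327 + μ × 88.082, giving μ = (139.2 − 101.327) / 88.082 = 0.4300.

0.43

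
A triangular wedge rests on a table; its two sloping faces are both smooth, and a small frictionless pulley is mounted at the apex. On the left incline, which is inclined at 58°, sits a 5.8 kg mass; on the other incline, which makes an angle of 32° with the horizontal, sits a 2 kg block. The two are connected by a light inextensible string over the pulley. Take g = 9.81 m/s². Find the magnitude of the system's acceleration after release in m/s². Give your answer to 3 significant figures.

Resolve each weight along its own incline: the 5.8 kg mass has component 5.8 × 9.81 × sin 58° = 48.252 N down its slope, and the 2 kg mass has 2 × 9.81 × sin 32° = 10.397 N down its slope.
The 5.8 kg side's 48.252 N exceeds the other side's 10.397 N, so that mass slides down and the 2 kg mass slides up. Taking that direction as positive, Newton's second law for the whole system gives 48.252 − 10.397 = (5.8 + 2) a, so a = 37.855 / 7.8 = 4.8532 m/s².

4.85 m/s²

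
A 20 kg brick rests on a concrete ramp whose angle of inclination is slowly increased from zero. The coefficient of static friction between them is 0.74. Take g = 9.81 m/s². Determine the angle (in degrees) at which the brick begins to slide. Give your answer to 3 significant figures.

36.5°

At the threshold of sliding, static friction is at its maximum μ_s N and exactly balances the weight component along the incline: mg sin θ = μ_s mg cos θ.
Hence tan θ = μ_s = 0.74, so θ = arctan(0.74) = 36.5014°.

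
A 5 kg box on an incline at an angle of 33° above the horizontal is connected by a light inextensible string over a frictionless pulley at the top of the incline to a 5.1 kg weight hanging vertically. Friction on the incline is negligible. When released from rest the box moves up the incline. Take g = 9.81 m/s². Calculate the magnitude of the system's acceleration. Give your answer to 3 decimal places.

2.309 m/s²

For the box on the incline: the weight component along the slope is m₁g sin 33° = 5 × 9.81 × 0.5446 = 26.713 N and the normal force is N = m₁g cos 33° = 41.137 N.
Newton's second law for the box (up-slope positive): T − 26.713 = 5 a. For the hanging weight (downward positive): 5.1 × 9.81 − T = 5.1 a.
Adding the two equations eliminates T: 23.318 = 10.1 a, so a = 2.3087 m/s².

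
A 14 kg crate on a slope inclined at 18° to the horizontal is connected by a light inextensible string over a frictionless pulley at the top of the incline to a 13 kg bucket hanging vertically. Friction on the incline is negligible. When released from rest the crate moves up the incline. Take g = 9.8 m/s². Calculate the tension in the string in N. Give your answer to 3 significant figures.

For the crate on the incline: the weight component along the slope is m₁g sin 18° = 14 × 9.8 × 0.3090 = 42.395 N and the normal force is N = m₁g cos 18° = 130.485 N.
Newton's second law for the crate (up-slope positive): T − 42.395 = 14 a. For the hanging bucket (downward positive): 13 × 9.8 − T = 13 a.
Adding the two equations eliminates T: 85.005 = 27 a, so a = 3.1483 m/s².
Then from the hanging bucket's equation, T = 13 × (9.8 − 3.1483) = 86.472 N.

86.5 N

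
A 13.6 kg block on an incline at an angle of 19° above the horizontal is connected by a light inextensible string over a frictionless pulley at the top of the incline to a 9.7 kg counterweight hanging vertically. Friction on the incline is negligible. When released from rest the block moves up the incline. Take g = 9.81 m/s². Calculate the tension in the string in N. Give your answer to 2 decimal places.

For the block on the incline: the weight component along the slope is m₁g sin 19° = 13.6 × 9.81 × 0.3256 = 43.440 N and the normal force is N = m₁g cos 19° = 126.147 N.
Newton's second law for the block (up-slope positive): T − 43.440 = 13.6 a. For the hanging counterweight (downward positive): 9.7 × 9.81 − T = 9.7 a.
Adding the two equations eliminates T: 51.717 = 23.3 a, so a = 2.2196 m/s².
Then from the hanging counterweight's equation, T = 9.7 × (9.81 − 2.2196) = 73.627 N.

73.63 N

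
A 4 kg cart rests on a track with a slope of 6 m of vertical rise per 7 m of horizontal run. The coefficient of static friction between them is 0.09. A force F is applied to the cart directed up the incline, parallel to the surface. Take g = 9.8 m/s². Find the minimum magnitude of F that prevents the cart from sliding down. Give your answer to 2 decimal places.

22.83 N

The normal force is N = mg cos 40.60° = 29.763 N. With F at its minimum the cart is on the verge of sliding down, so static friction is at its maximum μ_s N = 0.09 × 29.763 = 2.679 N and acts up the slope.
Equilibrium along the incline: F + μ_s N = mg sin 40.60°, so F = 25.511 − 2.679 = 22.832 N.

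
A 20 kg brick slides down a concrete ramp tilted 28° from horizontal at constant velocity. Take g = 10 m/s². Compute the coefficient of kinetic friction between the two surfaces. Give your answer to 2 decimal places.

0.53

At constant velocity the net force along the incline is zero: mg sin 28° = μ mg cos 28°.
So μ = tan 28° = 0.4695 / 0.8829 = 0.5318.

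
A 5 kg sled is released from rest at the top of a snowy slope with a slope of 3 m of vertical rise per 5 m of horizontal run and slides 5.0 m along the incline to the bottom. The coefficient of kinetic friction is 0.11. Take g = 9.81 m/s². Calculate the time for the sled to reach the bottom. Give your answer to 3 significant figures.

1.56 s

The weight component along the incline is mg sin 30.96° = 25.236 N and the normal force is N = mg cos 30.96° = 42.060 N.
Friction up the slope is f = μN = 0.11 × 42.060 = 4.627 N, so the net downslope force is 25.236 − 4.627 = 20.609 N and a = 20.609 / 5 = 4.1218 m/s².
Starting from rest, L = ½at², so t = √(2L/a) = √(2 × 5.0 / 4.1218) = 1.5576 s.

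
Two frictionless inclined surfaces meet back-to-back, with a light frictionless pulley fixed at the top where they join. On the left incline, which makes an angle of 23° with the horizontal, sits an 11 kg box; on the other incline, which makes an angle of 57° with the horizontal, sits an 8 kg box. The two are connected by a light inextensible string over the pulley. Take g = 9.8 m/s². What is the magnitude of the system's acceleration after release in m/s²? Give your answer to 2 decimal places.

1.24 m/s²

Resolve each weight along its own incline: the 11 kg mass has component 11 × 9.8 × sin 23° = 42.121 N down its slope, and the 8 kg mass has 8 × 9.8 × sin 57° = 65.752 N down its slope.
The 8 kg side's 65.752 N exceeds the other side's 42.121 N, so that mass slides down and the 11 kg mass slides up. Taking that direction as positive, Newton's second law for the whole system gives 65.752 − 42.121 = (11 + 8) a, so a = 23.631 / 19 = 1.2437 m/s².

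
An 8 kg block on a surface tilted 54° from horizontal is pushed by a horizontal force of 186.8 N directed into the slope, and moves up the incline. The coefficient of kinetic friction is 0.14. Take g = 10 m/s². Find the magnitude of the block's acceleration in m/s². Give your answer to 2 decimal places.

2.17 m/s²

The horizontal push has components F cos 54° = 186.8 × 0.5878 = 109.801 N up the incline and F sin 54° = 186.8 × 0.8090 = 151.121 N pressing into the surface.
The normal force is therefore N = mg cos 54° + F sin 54° = 47.024 + 151.121 = 198.145 N, and kinetic friction down the slope is μN = 0.14 × 198.145 = 27.740 N.
Along the incline: F cos 54° − mg sin 54° − μN = ma, so 109.801 − 64.720 − 27.740 = 8 a, giving a = 2.1676 m/s².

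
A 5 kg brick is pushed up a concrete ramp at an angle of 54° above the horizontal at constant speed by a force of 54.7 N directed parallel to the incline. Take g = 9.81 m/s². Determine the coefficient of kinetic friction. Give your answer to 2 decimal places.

0.52

At constant speed ΣF = 0 along the incline. The applied 54.7 N acts up the slope; the weight component mg sin 54° = 39.682 N and kinetic friction μN both act down the slope.
So 54.7 = 39.682 + μ × 28.831, giving μ = (54.7 − 39.682) / 28.831 = 0.5209.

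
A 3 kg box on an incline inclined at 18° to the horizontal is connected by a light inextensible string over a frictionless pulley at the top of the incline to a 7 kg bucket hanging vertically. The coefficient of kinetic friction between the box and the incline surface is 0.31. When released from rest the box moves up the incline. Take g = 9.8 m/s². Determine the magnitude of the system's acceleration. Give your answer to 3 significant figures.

For the box on the incline: the weight component along the slope is m₁g sin 18° = 3 × 9.8 × 0.3090 = 9.085 N and the normal force is N = m₁g cos 18° = 27.961 N.
Kinetic friction opposes the box's motion up the incline: f = μN = 0.31 × 27.961 = 8.668 N acting down the slope.
Newton's second law for the box (up-slope positive): T − 9.085 − 8.668 = 3 a. For the hanging bucket (downward positive): 7 × 9.8 − T = 7 a.
Adding the two equations eliminates T: 50.847 = 10 a, so a = 5.0847 m/s².

5.08 m/s²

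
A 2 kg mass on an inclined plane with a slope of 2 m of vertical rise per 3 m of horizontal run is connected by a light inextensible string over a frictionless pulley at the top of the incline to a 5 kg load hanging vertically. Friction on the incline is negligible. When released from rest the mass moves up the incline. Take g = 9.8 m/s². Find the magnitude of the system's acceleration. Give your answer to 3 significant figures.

5.45 m/s²

For the mass on the incline: the weight component along the slope is m₁g sin 33.69° = 2 × 9.8 × 0.5547 = 10.872 N and the normal force is N = m₁g cos 33.69° = 16.308 N.
Newton's second law for the mass (up-slope positive): T − 10.872 = 2 a. For the hanging load (downward positive): 5 × 9.8 − T = 5 a.
Adding the two equations eliminates T: 38.128 = 7 a, so a = 5.4469 m/s².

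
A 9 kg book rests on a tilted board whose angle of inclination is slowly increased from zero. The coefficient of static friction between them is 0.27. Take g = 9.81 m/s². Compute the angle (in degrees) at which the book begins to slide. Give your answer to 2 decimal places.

At the threshold of sliding, static friction is at its maximum μ_s N and exactly balances the weight component along the incline: mg sin θ = μ_s mg cos θ.
Hence tan θ = μ_s = 0.27, so θ = arctan(0.27) = 15.1096°.

15.11°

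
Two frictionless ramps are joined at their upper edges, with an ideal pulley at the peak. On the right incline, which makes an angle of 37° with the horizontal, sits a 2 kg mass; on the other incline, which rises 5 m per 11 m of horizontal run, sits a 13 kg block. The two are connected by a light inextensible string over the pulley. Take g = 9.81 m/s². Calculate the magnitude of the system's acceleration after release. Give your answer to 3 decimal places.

2.731 m/s²

Resolve each weight along its own incline: the 2 kg mass has component 2 × 9.81 × sin 37° = 11.808 N down its slope, and the 13 kg mass has 13 × 9.81 × sin 24.44° = 52.772 N down its slope.
The 13 kg side's 52.772 N exceeds the other side's 11.808 N, so that mass slides down and the 2 kg mass slides up. Taking that direction as positive, Newton's second law for the whole system gives 52.772 − 11.808 = (2 + 13) a, so a = 40.964 / 15 = 2.7309 m/s².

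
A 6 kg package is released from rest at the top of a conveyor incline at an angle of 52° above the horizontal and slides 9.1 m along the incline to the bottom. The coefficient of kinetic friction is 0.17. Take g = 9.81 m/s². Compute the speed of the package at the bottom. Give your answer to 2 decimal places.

The weight component along the incline is mg sin 52° = 46.382 N and the normal force is N = mg cos 52° = 36.238 N.
Friction up the slope is f = μN = 0.17 × 36.238 = 6.160 N, so the net downslope force is 46.382 − 6.160 = 40.222 N and a = 40.222 / 6 = 6.7037 m/s².
Starting from rest over a distance of 9.1 m, v² = 2aL = 2 × 6.7037 × 9.1 = 122.0073, so v = 11.0457 m/s.

11.05 m/s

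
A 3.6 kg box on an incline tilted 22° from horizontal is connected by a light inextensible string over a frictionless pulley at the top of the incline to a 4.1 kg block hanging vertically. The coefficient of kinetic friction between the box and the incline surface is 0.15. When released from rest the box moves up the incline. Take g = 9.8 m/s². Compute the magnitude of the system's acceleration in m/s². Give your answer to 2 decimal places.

For the box on the incline: the weight component along the slope is m₁g sin 22° = 3.6 × 9.8 × 0.3746 = 13.216 N and the normal force is N = m₁g cos 22° = 32.711 N.
Kinetic friction opposes the box's motion up the incline: f = μN = 0.15 × 32.711 = 4.907 N acting down the slope.
Newton's second law for the box (up-slope positive): T − 13.216 − 4.907 = 3.6 a. For the hanging block (downward positive): 4.1 × 9.8 − T = 4.1 a.
Adding the two equations eliminates T: 22.057 = 7.7 a, so a = 2.8645 m/s².

2.86 m/s²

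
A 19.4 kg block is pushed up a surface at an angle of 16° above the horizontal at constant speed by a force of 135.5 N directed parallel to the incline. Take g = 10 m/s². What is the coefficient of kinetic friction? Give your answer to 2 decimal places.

0.44

At constant speed ΣF = 0 along the incline. The applied 135.5 N acts up the slope; the weight component mg sin 16° = 53.474 N and kinetic friction μN both act down the slope.
So 135.5 = 53.474 + μ × 186.485, giving μ = (135.5 − 53.474) / 186.485 = 0.4399.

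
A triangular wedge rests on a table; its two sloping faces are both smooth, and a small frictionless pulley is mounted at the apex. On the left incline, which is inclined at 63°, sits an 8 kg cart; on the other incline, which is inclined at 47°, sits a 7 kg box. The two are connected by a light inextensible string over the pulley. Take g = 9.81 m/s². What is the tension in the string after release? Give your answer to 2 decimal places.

Resolve each weight along its own incline: the 8 kg mass has component 8 × 9.81 × sin 63° = 69.926 N down its slope, and the 7 kg mass has 7 × 9.81 × sin 47° = 50.222 N down its slope.
The 8 kg side's 69.926 N exceeds the other side's 50.222 N, so that mass slides down and the 7 kg mass slides up. Taking that direction as positive, Newton's second law for the whole system gives 69.926 − 50.222 = (8 + 7) a, so a = 19.704 / 15 = 1.3136 m/s².
For the 7 kg mass (up-slope positive): T − 50.222 = 7 × 1.3136, so T = 59.417 N.

59.42 N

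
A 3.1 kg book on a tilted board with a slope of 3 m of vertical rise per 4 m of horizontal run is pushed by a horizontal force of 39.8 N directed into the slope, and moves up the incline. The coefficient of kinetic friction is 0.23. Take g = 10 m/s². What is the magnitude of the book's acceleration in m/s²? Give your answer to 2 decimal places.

The horizontal push has components F cos 36.87° = 39.8 × 0.8000 = 31.840 N up the incline and F sin 36.87° = 39.8 × 0.6000 = 23.880 N pressing into the surface.
The normal force is therefore N = mg cos 36.87° + F sin 36.87° = 24.800 + 23.880 = 48.680 N, and kinetic friction down the slope is μN = 0.23 × 48.680 = 11.196 N.
Along the incline: F cos 36.87° − mg sin 36.87° − μN = ma, so 31.840 − 18.600 − 11.196 = 3.1 a, giving a = 0.6594 m/s².

0.66 m/s²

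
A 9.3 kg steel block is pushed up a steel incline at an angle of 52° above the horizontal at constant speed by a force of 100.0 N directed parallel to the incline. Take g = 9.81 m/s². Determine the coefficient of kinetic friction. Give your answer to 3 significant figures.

At constant speed ΣF = 0 along the incline. The applied 100.0 N acts up the slope; the weight component mg sin 52° = 71.893 N and kinetic friction μN both act down the slope.
So 100.0 = 71.893 + μ × 56.169, giving μ = (100.0 − 71.893) / 56.169 = 0.5004.

0.500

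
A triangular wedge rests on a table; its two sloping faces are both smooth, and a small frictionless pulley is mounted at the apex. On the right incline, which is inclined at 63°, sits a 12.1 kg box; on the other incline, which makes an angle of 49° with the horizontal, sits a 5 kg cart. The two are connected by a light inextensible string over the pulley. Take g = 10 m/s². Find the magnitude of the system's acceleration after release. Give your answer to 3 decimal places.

4.098 m/s²

Resolve each weight along its own incline: the 12.1 kg mass has component 12.1 × 10 × sin 63° = 107.812 N down its slope, and the 5 kg mass has 5 × 10 × sin 49° = 37.735 N down its slope.
The 12.1 kg side's 107.812 N exceeds the other side's 37.735 N, so that mass slides down and the 5 kg mass slides up. Taking that direction as positive, Newton's second law for the whole system gives 107.812 − 37.735 = (12.1 + 5) a, so a = 70.077 / 17.1 = 4.0981 m/s².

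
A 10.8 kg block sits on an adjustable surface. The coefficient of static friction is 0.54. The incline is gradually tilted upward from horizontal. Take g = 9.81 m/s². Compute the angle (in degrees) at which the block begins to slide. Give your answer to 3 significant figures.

At the threshold of sliding, static friction is at its maximum μ_s N and exactly balances the weight component along the incline: mg sin θ = μ_s mg cos θ.
Hence tan θ = μ_s = 0.54, so θ = arctan(0.54) = 28.3690°.

28.4°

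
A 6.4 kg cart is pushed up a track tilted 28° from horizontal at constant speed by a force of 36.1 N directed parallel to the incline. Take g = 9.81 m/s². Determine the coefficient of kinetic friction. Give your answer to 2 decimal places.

At constant speed ΣF = 0 along the incline. The applied 36.1 N acts up the slope; the weight component mg sin 28° = 29.475 N and kinetic friction μN both act down the slope.
So 36.1 = 29.475 + μ × 55.435, giving μ = (36.1 − 29.475) / 55.435 = 0.1195.

0.12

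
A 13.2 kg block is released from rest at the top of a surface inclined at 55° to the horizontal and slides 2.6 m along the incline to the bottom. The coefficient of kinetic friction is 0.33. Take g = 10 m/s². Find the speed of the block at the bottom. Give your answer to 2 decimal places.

The weight component along the incline is mg sin 55° = 108.128 N and the normal force is N = mg cos 55° = 75.712 N.
Friction up the slope is f = μN = 0.33 × 75.712 = 24.985 N, so the net downslope force is 108.128 − 24.985 = 83.143 N and a = 83.143 / 13.2 = 6.2987 m/s².
Starting from rest over a distance of 2.6 m, v² = 2aL = 2 × 6.2987 × 2.6 = 32.7532, so v = 5.7230 m/s.

5.72 m/s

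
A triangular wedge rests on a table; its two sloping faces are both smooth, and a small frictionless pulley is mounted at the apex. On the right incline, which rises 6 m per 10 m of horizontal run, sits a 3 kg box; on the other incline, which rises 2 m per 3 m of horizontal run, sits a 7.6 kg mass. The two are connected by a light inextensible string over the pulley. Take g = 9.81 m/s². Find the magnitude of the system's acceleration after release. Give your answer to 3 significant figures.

Resolve each weight along its own incline: the 3 kg mass has component 3 × 9.81 × sin 30.96° = 15.142 N down its slope, and the 7.6 kg mass has 7.6 × 9.81 × sin 33.69° = 41.356 N down its slope.
The 7.6 kg side's 41.356 N exceeds the other side's 15.142 N, so that mass slides down and the 3 kg mass slides up. Taking that direction as positive, Newton's second law for the whole system gives 41.356 − 15.142 = (3 + 7.6) a, so a = 26.214 / 10.6 = 2.4730 m/s².

2.47 m/s²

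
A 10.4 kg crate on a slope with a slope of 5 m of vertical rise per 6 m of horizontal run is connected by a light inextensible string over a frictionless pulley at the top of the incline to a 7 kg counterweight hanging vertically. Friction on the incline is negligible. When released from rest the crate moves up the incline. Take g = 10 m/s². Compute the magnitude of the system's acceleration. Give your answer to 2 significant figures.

For the crate on the incline: the weight component along the slope is m₁g sin 39.81° = 10.4 × 10 × 0.6402 = 66.581 N and the normal force is N = m₁g cos 39.81° = 79.895 N.
Newton's second law for the crate (up-slope positive): T − 66.581 = 10.4 a. For the hanging counterweight (downward positive): 7 × 10 − T = 7 a.
Adding the two equations eliminates T: 3.419 = 17.4 a, so a = 0.1965 m/s².

0.20 m/s²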